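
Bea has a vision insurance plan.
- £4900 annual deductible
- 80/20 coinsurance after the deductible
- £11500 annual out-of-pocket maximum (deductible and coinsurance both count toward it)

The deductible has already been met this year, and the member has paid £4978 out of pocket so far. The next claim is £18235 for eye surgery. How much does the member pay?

£3647

The deductible is already satisfied, so the full bill goes to coinsurance.
Member's 20% share of £18235 is £3647.
Cumulative spending £4978 + £3647 = £8625 stays under the £11500 maximum.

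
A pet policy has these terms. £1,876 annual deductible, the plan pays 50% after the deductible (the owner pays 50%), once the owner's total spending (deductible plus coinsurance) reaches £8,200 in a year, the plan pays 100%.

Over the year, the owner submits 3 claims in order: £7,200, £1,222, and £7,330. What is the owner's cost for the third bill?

£3,051

Claim 1 — £7,200: £1,876 finishes the deductible; £5,324 goes to coinsurance; coinsurance £5,324 × 50% = £2,662. Owner owes £4,538 (running OOP £4,538).
Claim 2 — £1,222: 50% coinsurance on £1,222 = £611. Owner pays £611; OOP now £5,149.
Claim 3 — £7,330: 50% coinsurance on £7,330 = £3,665. Adding that to £5,149 gives £8,814, past the £8,200 cap; owner pays only £8,200 − £5,149 = £3,051.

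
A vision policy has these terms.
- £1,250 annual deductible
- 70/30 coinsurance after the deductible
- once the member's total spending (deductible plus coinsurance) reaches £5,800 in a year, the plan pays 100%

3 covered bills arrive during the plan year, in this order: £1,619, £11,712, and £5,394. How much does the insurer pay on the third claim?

Claim 1 — £1,619: £1,250 finishes the deductible; £369 goes to coinsurance; 30% of £369 = £110.70. Member pays £1,360.70; OOP now £1,360.70. Insurer: £1,619 − £1,360.70 = £258.30.
Claim 2 — £11,712: deductible met; 30% of £11,712 = £3,513.60. Member pays £3,513.60; OOP now £4,874.30. Plan pays £11,712 − £3,513.60 = £8,198.40.
Claim 3 — £5,394: deductible already satisfied, so member's share is 30% × £5,394 = £1,618.20. That would push OOP to £6,492.50, over the £5,800 cap, so member pays £5,800 − £4,874.30 = £925.70. Plan pays £5,394 − £925.70 = £4,468.30.

£4,468.30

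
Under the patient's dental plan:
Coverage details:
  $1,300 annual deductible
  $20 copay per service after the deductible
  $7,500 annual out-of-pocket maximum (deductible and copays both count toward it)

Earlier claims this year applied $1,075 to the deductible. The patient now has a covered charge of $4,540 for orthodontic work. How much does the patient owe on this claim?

$245

$1,075 of the $1,300 deductible is already met, leaving $225.
That leaves $4,540 − $225 = $4,315 for the copay.
Copay on this service: $20.
Patient responsibility before any cap: $225 + $20 = $245.
Cumulative spending $1,075 + $245 = $1,320 stays under the $7,500 maximum.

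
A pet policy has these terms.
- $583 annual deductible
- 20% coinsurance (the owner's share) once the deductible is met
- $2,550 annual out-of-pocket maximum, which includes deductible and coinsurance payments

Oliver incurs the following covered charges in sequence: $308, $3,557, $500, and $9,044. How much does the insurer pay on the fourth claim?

$7,833.40

Claim 1 ($308): entire amount goes to the deductible. Owner owes $308 (running OOP $308). Insurer: $308 − $308 = $0.
Claim 2 ($3,557): $275 to deductible, leaving $3,282; 20% of $3,282 = $656.40. Cost to owner: $931.40. OOP to date $1,239.40. Insurer: $3,557 − $931.40 = $2,625.60.
Claim 3 ($500): deductible met; 20% of $500 = $100. Owner owes $100 (running OOP $1,339.40). Plan pays $500 − $100 = $400.
Claim 4 ($9,044): deductible met; 20% of $9,044 = $1,808.80. That would push OOP to $3,148.20, over the $2,550 cap, so owner pays $2,550 − $1,339.40 = $1,210.60. Plan pays $9,044 − $1,210.60 = $7,833.40.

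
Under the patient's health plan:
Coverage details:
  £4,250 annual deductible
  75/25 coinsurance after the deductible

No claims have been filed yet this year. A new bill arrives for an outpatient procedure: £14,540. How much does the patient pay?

The full £4,250 deductible is still open; £4,250 of this bill applies to it.
After the £4,250 deductible portion, £14,540 − £4,250 = £10,290 is subject to coinsurance.
Patient's 25% share of £10,290 is £2,572.50.
Patient responsibility: £4,250 + £2,572.50 = £6,822.50.

£6,822.50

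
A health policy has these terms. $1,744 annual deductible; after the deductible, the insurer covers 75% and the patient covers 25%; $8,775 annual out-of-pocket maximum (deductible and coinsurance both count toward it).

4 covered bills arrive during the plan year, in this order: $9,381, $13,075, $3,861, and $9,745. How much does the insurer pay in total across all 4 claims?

Claim 1 ($9,381): $1,744 finishes the deductible; $7,637 goes to coinsurance; coinsurance $7,637 × 25% = $1,909.25. Patient pays $3,653.25; OOP now $3,653.25. Plan pays $9,381 − $3,653.25 = $5,727.75.
Claim 2 ($13,075): deductible already satisfied, so patient's share is 25% × $13,075 = $3,268.75. Cost to patient: $3,268.75. OOP to date $6,922. Plan pays $13,075 − $3,268.75 = $9,806.25.
Claim 3 ($3,861): deductible already satisfied, so patient's share is 25% × $3,861 = $965.25. Cost to patient: $965.25. OOP to date $7,887.25. Insurer: $3,861 − $965.25 = $2,895.75.
Claim 4 ($9,745): 25% coinsurance on $9,745 = $2,436.25. That would push OOP to $10,323.50, over the $8,775 cap, so patient pays $8,775 − $7,887.25 = $887.75. Plan pays $9,745 − $887.75 = $8,857.25.
Insurer total: $5,727.75 + $9,806.25 + $2,895.75 + $8,857.25 = $27,287.

$27,287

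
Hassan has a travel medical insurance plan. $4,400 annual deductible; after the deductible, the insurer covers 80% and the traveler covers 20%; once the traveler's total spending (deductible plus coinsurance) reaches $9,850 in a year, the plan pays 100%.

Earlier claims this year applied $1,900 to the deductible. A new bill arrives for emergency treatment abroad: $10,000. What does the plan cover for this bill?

$6,000

Deductible still to meet: $4,400 − $1,900 = $2,500.
That leaves $10,000 − $2,500 = $7,500 for coinsurance.
Coinsurance: $7,500 × 20% = $1,500.
That puts the traveler's cost at $2,500 + $1,500 = $4,000 before any cap.
Total out-of-pocket so far would be $1,900 + $4,000 = $5,900, below the $9,850 cap — no reduction.
The plan picks up $10,000 − $4,000 = $6,000.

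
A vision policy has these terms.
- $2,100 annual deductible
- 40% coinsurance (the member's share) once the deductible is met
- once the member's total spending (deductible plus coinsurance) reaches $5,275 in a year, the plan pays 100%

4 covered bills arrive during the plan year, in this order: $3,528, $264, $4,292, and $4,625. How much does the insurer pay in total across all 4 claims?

$7,434

Bill 1, $3,528: deductible takes $2,100, $1,428 remains; 40% of $1,428 = $571.20. Member pays $2,671.20; OOP now $2,671.20. Plan pays $3,528 − $2,671.20 = $856.80.
Bill 2, $264: 40% coinsurance on $264 = $105.60. Cost to member: $105.60. OOP to date $2,776.80. Plan pays $264 − $105.60 = $158.40.
Bill 3, $4,292: deductible already satisfied, so member's share is 40% × $4,292 = $1,716.80. Member owes $1,716.80 (running OOP $4,493.60). Insurer: $4,292 − $1,716.80 = $2,575.20.
Bill 4, $4,625: 40% coinsurance on $4,625 = $1,850. Adding that to $4,493.60 gives $6,343.60, past the $5,275 cap; member pays only $5,275 − $4,493.60 = $781.40. Plan pays $4,625 − $781.40 = $3,843.60.
Insurer total = bills − member's total = $12,709 − $5,275 = $7,434.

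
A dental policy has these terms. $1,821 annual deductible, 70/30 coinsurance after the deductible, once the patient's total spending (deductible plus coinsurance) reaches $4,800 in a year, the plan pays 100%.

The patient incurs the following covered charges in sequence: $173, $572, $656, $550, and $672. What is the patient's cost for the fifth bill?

$201.60

Claim 1 — $173: entire amount goes to the deductible. Cost to patient: $173. OOP to date $173.
Claim 2 — $572: entire amount goes to the deductible. Cost to patient: $572. OOP to date $745.
Claim 3 — $656: fully absorbed by the deductible. Cost to patient: $656. OOP to date $1,401.
Claim 4 — $550: deductible takes $420, $130 remains; coinsurance $130 × 30% = $39. Patient owes $459 (running OOP $1,860).
Claim 5 — $672: deductible already satisfied, so patient's share is 30% × $672 = $201.60. Patient owes $201.60 (running OOP $2,061.60).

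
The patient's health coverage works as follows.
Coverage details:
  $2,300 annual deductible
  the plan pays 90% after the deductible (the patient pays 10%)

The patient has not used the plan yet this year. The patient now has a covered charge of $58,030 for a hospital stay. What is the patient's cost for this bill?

$7,873

Deductible not yet touched, so the first $2,300 of the bill goes to the deductible.
That leaves $58,030 − $2,300 = $55,730 for coinsurance.
10% of $55,730 = $5,573 falls to the patient.
That puts the patient's cost at $2,300 + $5,573 = $7,873.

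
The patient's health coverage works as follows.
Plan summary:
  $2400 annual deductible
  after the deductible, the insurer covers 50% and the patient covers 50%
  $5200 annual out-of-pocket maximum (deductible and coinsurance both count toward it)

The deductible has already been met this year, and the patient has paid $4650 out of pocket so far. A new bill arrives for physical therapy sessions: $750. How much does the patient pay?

$375

With the deductible met, the entire $750 is subject to coinsurance.
Patient's 50% share of $750 is $375.
Cumulative spending $4650 + $375 = $5025 stays under the $5200 maximum.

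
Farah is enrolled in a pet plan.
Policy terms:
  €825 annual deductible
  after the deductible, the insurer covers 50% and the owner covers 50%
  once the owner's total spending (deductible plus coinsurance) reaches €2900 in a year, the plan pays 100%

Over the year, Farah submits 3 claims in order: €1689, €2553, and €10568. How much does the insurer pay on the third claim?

€10201.50

Claim 1 (€1689): deductible takes €825, €864 remains; coinsurance €864 × 50% = €432. Owner owes €1257 (running OOP €1257). Insurer: €1689 − €1257 = €432.
Claim 2 (€2553): 50% coinsurance on €2553 = €1276.50. Cost to owner: €1276.50. OOP to date €2533.50. Insurer: €2553 − €1276.50 = €1276.50.
Claim 3 (€10568): 50% coinsurance on €10568 = €5284. OOP would hit €7817.50 > €2900, so the cap limits the owner to €2900 − €2533.50 = €366.50. Plan pays €10568 − €366.50 = €10201.50.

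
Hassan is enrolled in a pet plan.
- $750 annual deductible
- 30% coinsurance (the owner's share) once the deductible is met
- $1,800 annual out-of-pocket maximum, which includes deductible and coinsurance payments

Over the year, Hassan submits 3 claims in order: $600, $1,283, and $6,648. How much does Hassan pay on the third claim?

Claim 1 ($600): all of it applies to the deductible. Cost to owner: $600. OOP to date $600.
Claim 2 ($1,283): deductible takes $150, $1,133 remains; owner's 30% is $339.90. Owner pays $489.90; OOP now $1,089.90.
Claim 3 ($6,648): 30% coinsurance on $6,648 = $1,994.40. OOP would hit $3,084.30 > $1,800, so the cap limits the owner to $1,800 − $1,089.90 = $710.10.

$710.10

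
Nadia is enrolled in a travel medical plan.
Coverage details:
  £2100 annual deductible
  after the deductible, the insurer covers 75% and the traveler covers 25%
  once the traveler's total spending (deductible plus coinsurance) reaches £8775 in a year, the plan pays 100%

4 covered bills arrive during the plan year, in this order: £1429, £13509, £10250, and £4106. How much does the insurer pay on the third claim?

£7687.50

#1 (£1429): entire amount goes to the deductible. Traveler pays £1429; OOP now £1429. Plan pays £1429 − £1429 = £0.
#2 (£13509): £671 to deductible, leaving £12838; 25% of £12838 = £3209.50. Traveler pays £3880.50; OOP now £5309.50. Insurer: £13509 − £3880.50 = £9628.50.
#3 (£10250): deductible met; 25% of £10250 = £2562.50. Traveler pays £2562.50; OOP now £7872. Insurer: £10250 − £2562.50 = £7687.50.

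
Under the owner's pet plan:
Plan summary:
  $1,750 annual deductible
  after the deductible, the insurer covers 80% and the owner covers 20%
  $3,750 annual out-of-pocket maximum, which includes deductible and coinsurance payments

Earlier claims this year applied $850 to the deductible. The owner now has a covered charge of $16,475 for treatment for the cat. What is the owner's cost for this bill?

$2,900

$850 of the $1,750 deductible is already met, leaving $900.
After the $900 deductible portion, $16,475 − $900 = $15,575 is subject to coinsurance.
20% of $15,575 = $3,115 falls to the owner.
Owner responsibility before any cap: $900 + $3,115 = $4,015.
Adding $4,015 to the $850 already spent would give $4,865, which exceeds the $3,750 cap; the owner pays just $3,750 − $850 = $2,900.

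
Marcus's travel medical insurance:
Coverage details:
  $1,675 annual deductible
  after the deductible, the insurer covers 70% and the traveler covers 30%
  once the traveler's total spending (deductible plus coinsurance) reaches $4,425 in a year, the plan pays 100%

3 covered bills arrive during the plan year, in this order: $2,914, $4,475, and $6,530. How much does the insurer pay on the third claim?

Claim 1 ($2,914): deductible takes $1,675, $1,239 remains; 30% of $1,239 = $371.70. Traveler owes $2,046.70 (running OOP $2,046.70). Insurer: $2,914 − $2,046.70 = $867.30.
Claim 2 ($4,475): deductible met; 30% of $4,475 = $1,342.50. Traveler owes $1,342.50 (running OOP $3,389.20). Insurer: $4,475 − $1,342.50 = $3,132.50.
Claim 3 ($6,530): deductible met; 30% of $6,530 = $1,959. OOP would hit $5,348.20 > $4,425, so the cap limits the traveler to $4,425 − $3,389.20 = $1,035.80. Plan pays $6,530 − $1,035.80 = $5,494.20.

$5,494.20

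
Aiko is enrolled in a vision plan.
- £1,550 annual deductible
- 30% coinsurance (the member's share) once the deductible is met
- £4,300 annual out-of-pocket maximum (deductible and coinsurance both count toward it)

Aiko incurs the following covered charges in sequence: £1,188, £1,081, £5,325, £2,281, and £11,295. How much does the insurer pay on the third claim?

#1 (£1,188): all of it applies to the deductible. Cost to member: £1,188. OOP to date £1,188. Plan pays £1,188 − £1,188 = £0.
#2 (£1,081): £362 finishes the deductible; £719 goes to coinsurance; member's 30% is £215.70. Cost to member: £577.70. OOP to date £1,765.70. Insurer: £1,081 − £577.70 = £503.30.
#3 (£5,325): deductible met; 30% of £5,325 = £1,597.50. Member pays £1,597.50; OOP now £3,363.20. Insurer: £5,325 − £1,597.50 = £3,727.50.

£3,727.50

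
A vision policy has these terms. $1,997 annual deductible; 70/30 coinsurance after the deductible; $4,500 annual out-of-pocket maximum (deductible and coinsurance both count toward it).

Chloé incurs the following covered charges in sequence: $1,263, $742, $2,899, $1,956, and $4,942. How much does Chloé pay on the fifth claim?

Claim 1 — $1,263: all of it applies to the deductible. Cost to member: $1,263. OOP to date $1,263.
Claim 2 — $742: $734 finishes the deductible; $8 goes to coinsurance; 30% of $8 = $2.40. Member owes $736.40 (running OOP $1,999.40).
Claim 3 — $2,899: deductible met; 30% of $2,899 = $869.70. Cost to member: $869.70. OOP to date $2,869.10.
Claim 4 — $1,956: deductible already satisfied, so member's share is 30% × $1,956 = $586.80. Member owes $586.80 (running OOP $3,455.90).
Claim 5 — $4,942: deductible met; 30% of $4,942 = $1,482.60. OOP would hit $4,938.50 > $4,500, so the cap limits the member to $4,500 − $3,455.90 = $1,044.10.

$1,044.10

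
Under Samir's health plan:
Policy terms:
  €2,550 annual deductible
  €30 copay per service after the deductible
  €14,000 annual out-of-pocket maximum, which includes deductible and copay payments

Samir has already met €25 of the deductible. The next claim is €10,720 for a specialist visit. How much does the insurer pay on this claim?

€25 of the €2,550 deductible is already met, leaving €2,525.
After the €2,525 deductible portion, €10,720 − €2,525 = €8,195 is subject to the copay.
Copay on this service: €30.
Patient responsibility before any cap: €2,525 + €30 = €2,555.
Total out-of-pocket so far would be €25 + €2,555 = €2,580, below the €14,000 cap — no reduction.
The insurer covers the remainder: €10,720 − €2,555 = €8,165.

€8,165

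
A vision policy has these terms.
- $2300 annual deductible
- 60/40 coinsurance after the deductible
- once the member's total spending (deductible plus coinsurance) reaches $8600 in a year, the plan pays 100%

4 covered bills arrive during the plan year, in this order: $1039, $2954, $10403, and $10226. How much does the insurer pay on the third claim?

Claim 1 ($1039): all of it applies to the deductible. Member owes $1039 (running OOP $1039). Plan pays $1039 − $1039 = $0.
Claim 2 ($2954): deductible takes $1261, $1693 remains; member's 40% is $677.20. Cost to member: $1938.20. OOP to date $2977.20. Plan pays $2954 − $1938.20 = $1015.80.
Claim 3 ($10403): 40% coinsurance on $10403 = $4161.20. Cost to member: $4161.20. OOP to date $7138.40. Insurer: $10403 − $4161.20 = $6241.80.

$6241.80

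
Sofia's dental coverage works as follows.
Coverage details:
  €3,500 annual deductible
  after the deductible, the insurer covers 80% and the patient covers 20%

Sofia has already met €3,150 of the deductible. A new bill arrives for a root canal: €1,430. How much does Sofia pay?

€3,150 of the €3,500 deductible is already met, leaving €350.
That leaves €1,430 − €350 = €1,080 for coinsurance.
Coinsurance: €1,080 × 20% = €216.
So the patient owes €350 + €216 = €566.

€566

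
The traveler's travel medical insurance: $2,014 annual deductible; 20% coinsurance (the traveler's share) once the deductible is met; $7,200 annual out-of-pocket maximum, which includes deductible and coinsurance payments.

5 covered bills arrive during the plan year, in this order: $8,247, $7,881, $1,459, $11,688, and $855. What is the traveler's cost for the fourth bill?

$2,071.40

Claim 1 ($8,247): deductible takes $2,014, $6,233 remains; 20% of $6,233 = $1,246.60. Traveler owes $3,260.60 (running OOP $3,260.60).
Claim 2 ($7,881): 20% coinsurance on $7,881 = $1,576.20. Traveler pays $1,576.20; OOP now $4,836.80.
Claim 3 ($1,459): deductible met; 20% of $1,459 = $291.80. Cost to traveler: $291.80. OOP to date $5,128.60.
Claim 4 ($11,688): deductible already satisfied, so traveler's share is 20% × $11,688 = $2,337.60. Adding that to $5,128.60 gives $7,466.20, past the $7,200 cap; traveler pays only $7,200 − $5,128.60 = $2,071.40.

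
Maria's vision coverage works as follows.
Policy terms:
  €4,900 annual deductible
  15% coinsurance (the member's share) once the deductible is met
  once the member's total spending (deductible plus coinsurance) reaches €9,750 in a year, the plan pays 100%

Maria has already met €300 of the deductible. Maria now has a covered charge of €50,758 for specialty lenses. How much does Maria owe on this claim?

Remaining deductible: €4,900 − €300 = €4,600.
The remaining €46,158 (= €50,758 − €4,600) moves to coinsurance.
Member's 15% share of €46,158 is €6,923.70.
Member responsibility before any cap: €4,600 + €6,923.70 = €11,523.70.
That would bring total out-of-pocket to €11,823.70, past the €9,750 cap. The member is capped at €9,750 − €300 = €9,450 on this claim.

€9,450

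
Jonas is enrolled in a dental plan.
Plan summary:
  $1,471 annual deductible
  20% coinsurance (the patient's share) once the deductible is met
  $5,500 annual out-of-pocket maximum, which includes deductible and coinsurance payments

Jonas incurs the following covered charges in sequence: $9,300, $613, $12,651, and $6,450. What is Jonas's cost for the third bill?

#1 ($9,300): $1,471 finishes the deductible; $7,829 goes to coinsurance; patient's 20% is $1,565.80. Patient owes $3,036.80 (running OOP $3,036.80).
#2 ($613): deductible already satisfied, so patient's share is 20% × $613 = $122.60. Patient owes $122.60 (running OOP $3,159.40).
#3 ($12,651): deductible met; 20% of $12,651 = $2,530.20. Adding that to $3,159.40 gives $5,689.60, past the $5,500 cap; patient pays only $5,500 − $3,159.40 = $2,340.60.

$2,340.60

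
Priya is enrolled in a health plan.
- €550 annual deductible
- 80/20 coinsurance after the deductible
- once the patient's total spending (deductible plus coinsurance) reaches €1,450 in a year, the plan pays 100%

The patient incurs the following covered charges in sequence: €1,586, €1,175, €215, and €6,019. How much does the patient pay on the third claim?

€43

#1 (€1,586): €550 to deductible, leaving €1,036; coinsurance €1,036 × 20% = €207.20. Cost to patient: €757.20. OOP to date €757.20.
#2 (€1,175): 20% coinsurance on €1,175 = €235. Patient owes €235 (running OOP €992.20).
#3 (€215): deductible already satisfied, so patient's share is 20% × €215 = €43. Cost to patient: €43. OOP to date €1,035.20.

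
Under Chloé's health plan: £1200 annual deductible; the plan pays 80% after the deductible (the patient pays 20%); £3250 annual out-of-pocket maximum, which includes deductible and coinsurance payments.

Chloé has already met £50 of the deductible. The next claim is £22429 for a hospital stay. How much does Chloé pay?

Remaining deductible: £1200 − £50 = £1150.
After the £1150 deductible portion, £22429 − £1150 = £21279 is subject to coinsurance.
Patient's 20% share of £21279 is £4255.80.
So the patient owes £1150 + £4255.80 = £5405.80 before any cap.
Year-to-date out-of-pocket would reach £50 + £5405.80 = £5455.80, above the £3250 maximum, so the patient pays only £3250 − £50 = £3200.

£3200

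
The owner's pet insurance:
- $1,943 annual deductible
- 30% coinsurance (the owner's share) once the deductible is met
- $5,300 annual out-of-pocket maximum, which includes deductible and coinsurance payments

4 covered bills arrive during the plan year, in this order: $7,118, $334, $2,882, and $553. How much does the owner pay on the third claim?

Bill 1, $7,118: deductible takes $1,943, $5,175 remains; coinsurance $5,175 × 30% = $1,552.50. Cost to owner: $3,495.50. OOP to date $3,495.50.
Bill 2, $334: deductible met; 30% of $334 = $100.20. Owner pays $100.20; OOP now $3,595.70.
Bill 3, $2,882: 30% coinsurance on $2,882 = $864.60. Cost to owner: $864.60. OOP to date $4,460.30.

$864.60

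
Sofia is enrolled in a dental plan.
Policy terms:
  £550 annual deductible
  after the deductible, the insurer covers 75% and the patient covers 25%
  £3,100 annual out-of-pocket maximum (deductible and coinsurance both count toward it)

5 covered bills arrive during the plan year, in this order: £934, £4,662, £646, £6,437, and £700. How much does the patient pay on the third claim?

£161.50

#1 (£934): £550 to deductible, leaving £384; patient's 25% is £96. Patient owes £646 (running OOP £646).
#2 (£4,662): 25% coinsurance on £4,662 = £1,165.50. Cost to patient: £1,165.50. OOP to date £1,811.50.
#3 (£646): deductible already satisfied, so patient's share is 25% × £646 = £161.50. Patient owes £161.50 (running OOP £1,973).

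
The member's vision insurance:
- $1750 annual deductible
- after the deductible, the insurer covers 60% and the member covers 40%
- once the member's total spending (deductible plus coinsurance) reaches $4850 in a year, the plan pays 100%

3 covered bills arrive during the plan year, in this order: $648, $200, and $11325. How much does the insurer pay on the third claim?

#1 ($648): fully absorbed by the deductible. Cost to member: $648. OOP to date $648. Insurer: $648 − $648 = $0.
#2 ($200): fully absorbed by the deductible. Member pays $200; OOP now $848. Plan pays $200 − $200 = $0.
#3 ($11325): deductible takes $902, $10423 remains; 40% of $10423 = $4169.20. Together that's $902 + $4169.20 = $5071.20. That would push OOP to $5919.20, over the $4850 cap, so member pays $4850 − $848 = $4002. Plan pays $11325 − $4002 = $7323.

$7323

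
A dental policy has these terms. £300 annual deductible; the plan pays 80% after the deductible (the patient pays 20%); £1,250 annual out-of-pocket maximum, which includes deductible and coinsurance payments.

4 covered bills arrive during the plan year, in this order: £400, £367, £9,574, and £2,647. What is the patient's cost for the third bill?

£856.60

Bill 1, £400: deductible takes £300, £100 remains; 20% of £100 = £20. Cost to patient: £320. OOP to date £320.
Bill 2, £367: deductible met; 20% of £367 = £73.40. Patient pays £73.40; OOP now £393.40.
Bill 3, £9,574: deductible already satisfied, so patient's share is 20% × £9,574 = £1,914.80. Adding that to £393.40 gives £2,308.20, past the £1,250 cap; patient pays only £1,250 − £393.40 = £856.60.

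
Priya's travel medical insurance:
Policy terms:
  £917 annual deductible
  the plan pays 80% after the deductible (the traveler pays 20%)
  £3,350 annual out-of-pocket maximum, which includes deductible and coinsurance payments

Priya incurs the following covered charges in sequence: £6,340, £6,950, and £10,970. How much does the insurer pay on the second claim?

#1 (£6,340): £917 finishes the deductible; £5,423 goes to coinsurance; 20% of £5,423 = £1,084.60. Traveler pays £2,001.60; OOP now £2,001.60. Insurer: £6,340 − £2,001.60 = £4,338.40.
#2 (£6,950): deductible met; 20% of £6,950 = £1,390. Adding that to £2,001.60 gives £3,391.60, past the £3,350 cap; traveler pays only £3,350 − £2,001.60 = £1,348.40. Plan pays £6,950 − £1,348.40 = £5,601.60.

£5,601.60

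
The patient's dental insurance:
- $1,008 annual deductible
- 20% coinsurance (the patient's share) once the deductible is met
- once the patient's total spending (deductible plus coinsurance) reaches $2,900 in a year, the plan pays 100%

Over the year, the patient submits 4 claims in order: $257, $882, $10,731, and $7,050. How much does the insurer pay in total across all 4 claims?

$16,020

Bill 1, $257: all of it applies to the deductible. Patient owes $257 (running OOP $257). Plan pays $257 − $257 = $0.
Bill 2, $882: deductible takes $751, $131 remains; 20% of $131 = $26.20. Patient pays $777.20; OOP now $1,034.20. Plan pays $882 − $777.20 = $104.80.
Bill 3, $10,731: deductible already satisfied, so patient's share is 20% × $10,731 = $2,146.20. That would push OOP to $3,180.40, over the $2,900 cap, so patient pays $2,900 − $1,034.20 = $1,865.80. Plan pays $10,731 − $1,865.80 = $8,865.20.
Bill 4, $7,050: 20% coinsurance on $7,050 = $1,410. OOP would hit $4,310 > $2,900, so the cap limits the patient to $2,900 − $2,900 = $0. Insurer: $7,050 − $0 = $7,050.
Insurer total: $0 + $104.80 + $8,865.20 + $7,050 = $16,020.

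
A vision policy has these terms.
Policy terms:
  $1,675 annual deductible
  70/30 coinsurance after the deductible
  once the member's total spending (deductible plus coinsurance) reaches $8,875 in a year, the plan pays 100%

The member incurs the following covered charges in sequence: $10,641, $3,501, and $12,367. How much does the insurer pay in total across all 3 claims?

#1 ($10,641): $1,675 finishes the deductible; $8,966 goes to coinsurance; coinsurance $8,966 × 30% = $2,689.80. Cost to member: $4,364.80. OOP to date $4,364.80. Plan pays $10,641 − $4,364.80 = $6,276.20.
#2 ($3,501): 30% coinsurance on $3,501 = $1,050.30. Cost to member: $1,050.30. OOP to date $5,415.10. Plan pays $3,501 − $1,050.30 = $2,450.70.
#3 ($12,367): deductible met; 30% of $12,367 = $3,710.10. That would push OOP to $9,125.20, over the $8,875 cap, so member pays $8,875 − $5,415.10 = $3,459.90. Insurer: $12,367 − $3,459.90 = $8,907.10.
Insurer total: $6,276.20 + $2,450.70 + $8,907.10 = $17,634.

$17,634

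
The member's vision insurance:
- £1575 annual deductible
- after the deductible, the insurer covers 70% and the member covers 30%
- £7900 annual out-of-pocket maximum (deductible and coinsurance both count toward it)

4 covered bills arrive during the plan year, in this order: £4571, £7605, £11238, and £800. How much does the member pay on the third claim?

£3144.70

Claim 1 (£4571): £1575 to deductible, leaving £2996; coinsurance £2996 × 30% = £898.80. Cost to member: £2473.80. OOP to date £2473.80.
Claim 2 (£7605): deductible already satisfied, so member's share is 30% × £7605 = £2281.50. Cost to member: £2281.50. OOP to date £4755.30.
Claim 3 (£11238): 30% coinsurance on £11238 = £3371.40. That would push OOP to £8126.70, over the £7900 cap, so member pays £7900 − £4755.30 = £3144.70.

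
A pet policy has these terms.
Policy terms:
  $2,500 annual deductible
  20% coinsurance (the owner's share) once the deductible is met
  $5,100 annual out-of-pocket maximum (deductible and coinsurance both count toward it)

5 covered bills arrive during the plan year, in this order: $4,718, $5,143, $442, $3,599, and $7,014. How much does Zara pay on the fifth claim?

$319.60

Claim 1 — $4,718: $2,500 to deductible, leaving $2,218; coinsurance $2,218 × 20% = $443.60. Owner pays $2,943.60; OOP now $2,943.60.
Claim 2 — $5,143: deductible met; 20% of $5,143 = $1,028.60. Owner owes $1,028.60 (running OOP $3,972.20).
Claim 3 — $442: deductible met; 20% of $442 = $88.40. Owner pays $88.40; OOP now $4,060.60.
Claim 4 — $3,599: 20% coinsurance on $3,599 = $719.80. Cost to owner: $719.80. OOP to date $4,780.40.
Claim 5 — $7,014: deductible met; 20% of $7,014 = $1,402.80. OOP would hit $6,183.20 > $5,100, so the cap limits the owner to $5,100 − $4,780.40 = $319.60.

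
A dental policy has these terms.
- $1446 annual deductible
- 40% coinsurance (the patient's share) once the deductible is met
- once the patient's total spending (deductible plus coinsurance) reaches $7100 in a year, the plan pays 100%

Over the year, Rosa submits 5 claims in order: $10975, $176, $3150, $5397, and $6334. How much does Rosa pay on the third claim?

$1260

Claim 1 — $10975: $1446 to deductible, leaving $9529; 40% of $9529 = $3811.60. Patient owes $5257.60 (running OOP $5257.60).
Claim 2 — $176: 40% coinsurance on $176 = $70.40. Patient pays $70.40; OOP now $5328.
Claim 3 — $3150: deductible already satisfied, so patient's share is 40% × $3150 = $1260. Patient owes $1260 (running OOP $6588).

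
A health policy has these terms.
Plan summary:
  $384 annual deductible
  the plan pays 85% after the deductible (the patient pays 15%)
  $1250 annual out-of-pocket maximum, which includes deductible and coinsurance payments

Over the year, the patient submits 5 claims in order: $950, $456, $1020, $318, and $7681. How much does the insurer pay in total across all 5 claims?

Claim 1 — $950: $384 finishes the deductible; $566 goes to coinsurance; patient's 15% is $84.90. Patient owes $468.90 (running OOP $468.90). Insurer: $950 − $468.90 = $481.10.
Claim 2 — $456: deductible met; 15% of $456 = $68.40. Cost to patient: $68.40. OOP to date $537.30. Insurer: $456 − $68.40 = $387.60.
Claim 3 — $1020: deductible met; 15% of $1020 = $153. Patient pays $153; OOP now $690.30. Insurer: $1020 − $153 = $867.
Claim 4 — $318: 15% coinsurance on $318 = $47.70. Patient pays $47.70; OOP now $738. Insurer: $318 − $47.70 = $270.30.
Claim 5 — $7681: deductible already satisfied, so patient's share is 15% × $7681 = $1152.15. Adding that to $738 gives $1890.15, past the $1250 cap; patient pays only $1250 − $738 = $512. Insurer: $7681 − $512 = $7169.
Insurer total: $481.10 + $387.60 + $867 + $270.30 + $7169 = $9175.

$9175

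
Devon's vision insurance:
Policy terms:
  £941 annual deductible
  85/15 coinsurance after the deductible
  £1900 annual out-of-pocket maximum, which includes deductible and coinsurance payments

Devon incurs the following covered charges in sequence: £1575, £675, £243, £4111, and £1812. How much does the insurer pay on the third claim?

Bill 1, £1575: deductible takes £941, £634 remains; member's 15% is £95.10. Member owes £1036.10 (running OOP £1036.10). Insurer: £1575 − £1036.10 = £538.90.
Bill 2, £675: deductible already satisfied, so member's share is 15% × £675 = £101.25. Cost to member: £101.25. OOP to date £1137.35. Plan pays £675 − £101.25 = £573.75.
Bill 3, £243: deductible already satisfied, so member's share is 15% × £243 = £36.45. Member pays £36.45; OOP now £1173.80. Insurer: £243 − £36.45 = £206.55.

£206.55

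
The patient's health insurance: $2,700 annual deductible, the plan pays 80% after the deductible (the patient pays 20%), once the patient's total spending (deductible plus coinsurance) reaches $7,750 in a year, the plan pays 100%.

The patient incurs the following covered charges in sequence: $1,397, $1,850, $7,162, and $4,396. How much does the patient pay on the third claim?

Bill 1, $1,397: fully absorbed by the deductible. Patient pays $1,397; OOP now $1,397.
Bill 2, $1,850: deductible takes $1,303, $547 remains; coinsurance $547 × 20% = $109.40. Cost to patient: $1,412.40. OOP to date $2,809.40.
Bill 3, $7,162: 20% coinsurance on $7,162 = $1,432.40. Patient pays $1,432.40; OOP now $4,241.80.

$1,432.40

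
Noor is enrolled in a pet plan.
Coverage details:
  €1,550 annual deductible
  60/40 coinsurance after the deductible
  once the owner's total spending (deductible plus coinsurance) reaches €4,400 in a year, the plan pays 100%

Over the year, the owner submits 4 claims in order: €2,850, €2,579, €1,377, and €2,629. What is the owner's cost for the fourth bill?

€747.60

Claim 1 — €2,850: deductible takes €1,550, €1,300 remains; 40% of €1,300 = €520. Cost to owner: €2,070. OOP to date €2,070.
Claim 2 — €2,579: deductible met; 40% of €2,579 = €1,031.60. Cost to owner: €1,031.60. OOP to date €3,101.60.
Claim 3 — €1,377: deductible already satisfied, so owner's share is 40% × €1,377 = €550.80. Owner owes €550.80 (running OOP €3,652.40).
Claim 4 — €2,629: deductible already satisfied, so owner's share is 40% × €2,629 = €1,051.60. Adding that to €3,652.40 gives €4,704, past the €4,400 cap; owner pays only €4,400 − €3,652.40 = €747.60.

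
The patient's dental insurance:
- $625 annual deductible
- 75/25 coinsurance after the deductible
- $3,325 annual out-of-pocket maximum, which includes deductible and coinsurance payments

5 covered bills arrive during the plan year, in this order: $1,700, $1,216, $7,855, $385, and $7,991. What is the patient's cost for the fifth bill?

$67.25

Claim 1 — $1,700: $625 finishes the deductible; $1,075 goes to coinsurance; patient's 25% is $268.75. Patient owes $893.75 (running OOP $893.75).
Claim 2 — $1,216: deductible met; 25% of $1,216 = $304. Patient pays $304; OOP now $1,197.75.
Claim 3 — $7,855: deductible already satisfied, so patient's share is 25% × $7,855 = $1,963.75. Cost to patient: $1,963.75. OOP to date $3,161.50.
Claim 4 — $385: 25% coinsurance on $385 = $96.25. Cost to patient: $96.25. OOP to date $3,257.75.
Claim 5 — $7,991: deductible met; 25% of $7,991 = $1,997.75. OOP would hit $5,255.50 > $3,325, so the cap limits the patient to $3,325 − $3,257.75 = $67.25.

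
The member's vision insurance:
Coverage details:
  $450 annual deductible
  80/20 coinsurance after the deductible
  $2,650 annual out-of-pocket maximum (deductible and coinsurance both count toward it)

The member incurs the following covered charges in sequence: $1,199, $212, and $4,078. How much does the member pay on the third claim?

Claim 1 — $1,199: $450 finishes the deductible; $749 goes to coinsurance; coinsurance $749 × 20% = $149.80. Member pays $599.80; OOP now $599.80.
Claim 2 — $212: deductible already satisfied, so member's share is 20% × $212 = $42.40. Member owes $42.40 (running OOP $642.20).
Claim 3 — $4,078: deductible already satisfied, so member's share is 20% × $4,078 = $815.60. Cost to member: $815.60. OOP to date $1,457.80.

$815.60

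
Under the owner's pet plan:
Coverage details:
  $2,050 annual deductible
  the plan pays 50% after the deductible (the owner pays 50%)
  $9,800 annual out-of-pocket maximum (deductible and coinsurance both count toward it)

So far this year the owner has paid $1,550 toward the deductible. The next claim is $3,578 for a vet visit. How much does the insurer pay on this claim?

$1,550 of the $2,050 deductible is already met, leaving $500.
The remaining $3,078 (= $3,578 − $500) moves to coinsurance.
Coinsurance: $3,078 × 50% = $1,539.
That puts the owner's cost at $500 + $1,539 = $2,039 before any cap.
Cumulative spending $1,550 + $2,039 = $3,589 stays under the $9,800 maximum.
Insurer pays the balance: $3,578 − $2,039 = $1,539.

$1,539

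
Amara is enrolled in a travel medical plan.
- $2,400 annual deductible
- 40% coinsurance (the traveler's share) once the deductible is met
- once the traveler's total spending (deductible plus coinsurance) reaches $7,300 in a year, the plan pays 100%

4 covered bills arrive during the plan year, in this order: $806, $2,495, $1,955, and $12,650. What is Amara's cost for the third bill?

#1 ($806): fully absorbed by the deductible. Cost to traveler: $806. OOP to date $806.
#2 ($2,495): $1,594 to deductible, leaving $901; coinsurance $901 × 40% = $360.40. Traveler owes $1,954.40 (running OOP $2,760.40).
#3 ($1,955): deductible already satisfied, so traveler's share is 40% × $1,955 = $782. Traveler pays $782; OOP now $3,542.40.

$782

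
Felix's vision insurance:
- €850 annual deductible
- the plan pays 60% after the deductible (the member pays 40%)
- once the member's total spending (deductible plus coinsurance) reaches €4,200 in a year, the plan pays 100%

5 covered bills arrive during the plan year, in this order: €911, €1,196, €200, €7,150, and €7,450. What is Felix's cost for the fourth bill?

Claim 1 — €911: €850 finishes the deductible; €61 goes to coinsurance; 40% of €61 = €24.40. Member owes €874.40 (running OOP €874.40).
Claim 2 — €1,196: deductible already satisfied, so member's share is 40% × €1,196 = €478.40. Member owes €478.40 (running OOP €1,352.80).
Claim 3 — €200: deductible met; 40% of €200 = €80. Member pays €80; OOP now €1,432.80.
Claim 4 — €7,150: 40% coinsurance on €7,150 = €2,860. That would push OOP to €4,292.80, over the €4,200 cap, so member pays €4,200 − €1,432.80 = €2,767.20.

€2,767.20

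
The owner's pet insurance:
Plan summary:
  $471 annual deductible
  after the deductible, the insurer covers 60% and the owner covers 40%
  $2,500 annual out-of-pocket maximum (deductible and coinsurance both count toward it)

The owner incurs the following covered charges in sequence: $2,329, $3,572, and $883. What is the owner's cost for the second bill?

$1,285.80

Bill 1, $2,329: $471 finishes the deductible; $1,858 goes to coinsurance; 40% of $1,858 = $743.20. Owner owes $1,214.20 (running OOP $1,214.20).
Bill 2, $3,572: deductible met; 40% of $3,572 = $1,428.80. That would push OOP to $2,643, over the $2,500 cap, so owner pays $2,500 − $1,214.20 = $1,285.80.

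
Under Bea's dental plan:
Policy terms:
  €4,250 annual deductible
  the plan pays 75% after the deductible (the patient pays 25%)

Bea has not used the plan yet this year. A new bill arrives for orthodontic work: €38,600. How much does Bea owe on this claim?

The full €4,250 deductible is still open; €4,250 of this bill applies to it.
After the €4,250 deductible portion, €38,600 − €4,250 = €34,350 is subject to coinsurance.
Coinsurance: €34,350 × 25% = €8,587.50.
So the patient owes €4,250 + €8,587.50 = €12,837.50.

€12,837.50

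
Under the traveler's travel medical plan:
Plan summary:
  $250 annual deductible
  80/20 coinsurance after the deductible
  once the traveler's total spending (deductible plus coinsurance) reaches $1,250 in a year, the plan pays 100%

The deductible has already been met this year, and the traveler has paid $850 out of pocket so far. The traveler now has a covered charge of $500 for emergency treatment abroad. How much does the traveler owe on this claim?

$100

With the deductible met, the entire $500 is subject to coinsurance.
Traveler's 20% share of $500 is $100.
Year-to-date out-of-pocket becomes $850 + $100 = $950, still under the $1,250 maximum, so no cap applies.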